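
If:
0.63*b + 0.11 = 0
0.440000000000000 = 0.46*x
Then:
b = -0.17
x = 0.96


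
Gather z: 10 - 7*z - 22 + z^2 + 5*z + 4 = z^2 - 2*z - 8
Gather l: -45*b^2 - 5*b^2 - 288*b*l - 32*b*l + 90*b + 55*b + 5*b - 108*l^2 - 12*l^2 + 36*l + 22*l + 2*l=-50*b^2 + 150*b - 120*l^2 + l*(60 - 320*b)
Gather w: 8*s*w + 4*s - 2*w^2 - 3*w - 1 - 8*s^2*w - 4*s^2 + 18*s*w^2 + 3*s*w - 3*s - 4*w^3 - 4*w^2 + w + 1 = -4*s^2 + s - 4*w^3 + w^2*(18*s - 6) + w*(-8*s^2 + 11*s - 2)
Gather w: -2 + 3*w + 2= 3*w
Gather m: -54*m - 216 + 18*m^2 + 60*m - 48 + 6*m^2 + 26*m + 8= 24*m^2 + 32*m - 256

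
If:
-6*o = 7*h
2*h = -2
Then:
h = -1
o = 7/6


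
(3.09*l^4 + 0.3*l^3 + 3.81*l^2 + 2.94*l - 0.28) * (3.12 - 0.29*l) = -0.8961*l^5 + 9.5538*l^4 - 0.1689*l^3 + 11.0346*l^2 + 9.254*l - 0.8736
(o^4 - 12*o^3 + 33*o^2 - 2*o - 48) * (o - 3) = o^5 - 15*o^4 + 69*o^3 - 101*o^2 - 42*o + 144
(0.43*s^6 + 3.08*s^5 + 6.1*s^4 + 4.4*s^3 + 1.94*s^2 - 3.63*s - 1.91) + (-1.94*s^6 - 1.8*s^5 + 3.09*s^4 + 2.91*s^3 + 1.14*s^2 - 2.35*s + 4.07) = -1.51*s^6 + 1.28*s^5 + 9.19*s^4 + 7.31*s^3 + 3.08*s^2 - 5.98*s + 2.16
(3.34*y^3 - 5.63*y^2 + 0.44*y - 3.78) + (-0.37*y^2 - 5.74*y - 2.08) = 3.34*y^3 - 6.0*y^2 - 5.3*y - 5.86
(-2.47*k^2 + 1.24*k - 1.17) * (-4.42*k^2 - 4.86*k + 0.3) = 10.9174*k^4 + 6.5234*k^3 - 1.596*k^2 + 6.0582*k - 0.351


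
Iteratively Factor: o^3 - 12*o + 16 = (o + 4)*(o^2 - 4*o + 4) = (o - 2)*(o + 4)*(o - 2)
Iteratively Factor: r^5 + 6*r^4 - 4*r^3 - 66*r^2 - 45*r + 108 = (r + 3)*(r^4 + 3*r^3 - 13*r^2 - 27*r + 36) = (r + 3)^2*(r^3 - 13*r + 12) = (r - 1)*(r + 3)^2*(r^2 + r - 12) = (r - 3)*(r - 1)*(r + 3)^2*(r + 4)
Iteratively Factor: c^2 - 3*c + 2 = (c - 1)*(c - 2)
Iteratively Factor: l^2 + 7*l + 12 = (l + 4)*(l + 3)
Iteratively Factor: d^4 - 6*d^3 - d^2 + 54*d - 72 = (d + 3)*(d^3 - 9*d^2 + 26*d - 24) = (d - 3)*(d + 3)*(d^2 - 6*d + 8) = (d - 3)*(d - 2)*(d + 3)*(d - 4)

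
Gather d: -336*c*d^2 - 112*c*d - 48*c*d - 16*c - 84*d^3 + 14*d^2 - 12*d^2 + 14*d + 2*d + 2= -16*c - 84*d^3 + d^2*(2 - 336*c) + d*(16 - 160*c) + 2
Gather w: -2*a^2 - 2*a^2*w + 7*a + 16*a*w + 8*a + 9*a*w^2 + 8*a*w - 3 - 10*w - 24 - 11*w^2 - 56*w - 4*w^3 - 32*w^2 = -2*a^2 + 15*a - 4*w^3 + w^2*(9*a - 43) + w*(-2*a^2 + 24*a - 66) - 27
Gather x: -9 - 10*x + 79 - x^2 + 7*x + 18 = -x^2 - 3*x + 88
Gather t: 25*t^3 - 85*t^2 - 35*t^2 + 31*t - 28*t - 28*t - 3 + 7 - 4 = 25*t^3 - 120*t^2 - 25*t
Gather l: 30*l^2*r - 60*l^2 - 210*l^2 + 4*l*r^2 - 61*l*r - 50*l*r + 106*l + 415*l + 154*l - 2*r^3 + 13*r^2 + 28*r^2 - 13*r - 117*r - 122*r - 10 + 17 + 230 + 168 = l^2*(30*r - 270) + l*(4*r^2 - 111*r + 675) - 2*r^3 + 41*r^2 - 252*r + 405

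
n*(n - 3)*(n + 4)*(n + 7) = n^4 + 8*n^3 - 5*n^2 - 84*n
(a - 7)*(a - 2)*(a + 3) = a^3 - 6*a^2 - 13*a + 42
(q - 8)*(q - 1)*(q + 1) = q^3 - 8*q^2 - q + 8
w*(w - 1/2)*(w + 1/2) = w^3 - w/4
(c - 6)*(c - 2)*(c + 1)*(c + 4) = c^4 - 3*c^3 - 24*c^2 + 28*c + 48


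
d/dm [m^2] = 2*m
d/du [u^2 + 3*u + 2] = 2*u + 3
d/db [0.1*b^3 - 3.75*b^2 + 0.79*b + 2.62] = 0.3*b^2 - 7.5*b + 0.79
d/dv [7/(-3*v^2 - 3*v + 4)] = 21*(2*v + 1)/(3*v^2 + 3*v - 4)^2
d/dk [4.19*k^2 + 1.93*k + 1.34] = 8.38*k + 1.93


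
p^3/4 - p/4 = p*(p/4 + 1/4)*(p - 1)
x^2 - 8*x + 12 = (x - 6)*(x - 2)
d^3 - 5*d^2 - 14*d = d*(d - 7)*(d + 2)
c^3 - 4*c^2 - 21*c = c*(c - 7)*(c + 3)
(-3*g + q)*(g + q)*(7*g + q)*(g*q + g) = -21*g^4*q - 21*g^4 - 17*g^3*q^2 - 17*g^3*q + 5*g^2*q^3 + 5*g^2*q^2 + g*q^4 + g*q^3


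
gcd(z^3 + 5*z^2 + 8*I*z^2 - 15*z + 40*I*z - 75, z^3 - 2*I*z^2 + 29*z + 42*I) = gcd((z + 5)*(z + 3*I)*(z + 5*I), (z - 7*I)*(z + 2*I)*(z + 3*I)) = z + 3*I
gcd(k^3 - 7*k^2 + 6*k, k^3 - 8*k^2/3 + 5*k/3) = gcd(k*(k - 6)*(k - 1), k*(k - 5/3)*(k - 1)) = k^2 - k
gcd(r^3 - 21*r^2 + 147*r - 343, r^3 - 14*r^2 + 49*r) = r^2 - 14*r + 49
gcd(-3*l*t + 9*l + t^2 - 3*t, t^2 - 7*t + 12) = t - 3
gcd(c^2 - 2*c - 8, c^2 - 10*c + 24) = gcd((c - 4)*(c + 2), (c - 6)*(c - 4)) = c - 4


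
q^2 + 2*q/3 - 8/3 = (q - 4/3)*(q + 2)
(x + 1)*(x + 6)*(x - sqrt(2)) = x^3 - sqrt(2)*x^2 + 7*x^2 - 7*sqrt(2)*x + 6*x - 6*sqrt(2)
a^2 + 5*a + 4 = (a + 1)*(a + 4)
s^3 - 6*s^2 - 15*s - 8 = (s - 8)*(s + 1)^2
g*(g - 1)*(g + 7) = g^3 + 6*g^2 - 7*g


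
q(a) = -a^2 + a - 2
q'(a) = 1 - 2*a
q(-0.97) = -3.91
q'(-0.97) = 2.94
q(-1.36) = -5.21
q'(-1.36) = 3.72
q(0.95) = -1.95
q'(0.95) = -0.90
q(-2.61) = -11.42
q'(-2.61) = 6.22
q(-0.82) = -3.49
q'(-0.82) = 2.64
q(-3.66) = -19.06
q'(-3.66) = 8.32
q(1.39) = -2.54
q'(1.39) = -1.78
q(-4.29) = -24.69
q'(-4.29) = 9.58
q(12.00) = -134.00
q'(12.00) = -23.00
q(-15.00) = -242.00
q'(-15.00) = 31.00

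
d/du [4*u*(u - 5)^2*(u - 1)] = 16*u^3 - 132*u^2 + 280*u - 100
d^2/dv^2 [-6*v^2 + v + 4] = -12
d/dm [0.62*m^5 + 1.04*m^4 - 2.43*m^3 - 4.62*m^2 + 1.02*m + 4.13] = 3.1*m^4 + 4.16*m^3 - 7.29*m^2 - 9.24*m + 1.02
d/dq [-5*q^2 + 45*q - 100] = 45 - 10*q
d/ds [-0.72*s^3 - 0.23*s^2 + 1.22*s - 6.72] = -2.16*s^2 - 0.46*s + 1.22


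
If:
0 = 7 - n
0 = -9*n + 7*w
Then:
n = 7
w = 9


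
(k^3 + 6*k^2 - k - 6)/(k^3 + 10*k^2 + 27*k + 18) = (k - 1)/(k + 3)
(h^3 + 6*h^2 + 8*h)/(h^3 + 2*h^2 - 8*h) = (h + 2)/(h - 2)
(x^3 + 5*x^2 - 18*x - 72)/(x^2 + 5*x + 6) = (x^2 + 2*x - 24)/(x + 2)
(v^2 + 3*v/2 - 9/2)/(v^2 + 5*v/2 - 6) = (v + 3)/(v + 4)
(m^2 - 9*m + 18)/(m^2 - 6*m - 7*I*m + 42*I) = (m - 3)/(m - 7*I)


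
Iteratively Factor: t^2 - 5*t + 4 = (t - 4)*(t - 1)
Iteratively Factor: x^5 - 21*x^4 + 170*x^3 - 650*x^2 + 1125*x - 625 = (x - 5)*(x^4 - 16*x^3 + 90*x^2 - 200*x + 125) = (x - 5)^2*(x^3 - 11*x^2 + 35*x - 25) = (x - 5)^3*(x^2 - 6*x + 5) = (x - 5)^4*(x - 1)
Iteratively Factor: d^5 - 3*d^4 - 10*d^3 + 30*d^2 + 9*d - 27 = (d + 3)*(d^4 - 6*d^3 + 8*d^2 + 6*d - 9) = (d - 3)*(d + 3)*(d^3 - 3*d^2 - d + 3) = (d - 3)*(d - 1)*(d + 3)*(d^2 - 2*d - 3) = (d - 3)*(d - 1)*(d + 1)*(d + 3)*(d - 3)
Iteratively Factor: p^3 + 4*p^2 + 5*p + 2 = (p + 1)*(p^2 + 3*p + 2) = (p + 1)^2*(p + 2)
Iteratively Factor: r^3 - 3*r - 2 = (r - 2)*(r^2 + 2*r + 1) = (r - 2)*(r + 1)*(r + 1)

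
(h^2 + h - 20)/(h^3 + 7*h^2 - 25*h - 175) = (h - 4)/(h^2 + 2*h - 35)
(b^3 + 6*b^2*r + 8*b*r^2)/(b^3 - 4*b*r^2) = (-b - 4*r)/(-b + 2*r)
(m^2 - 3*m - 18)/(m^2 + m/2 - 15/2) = 2*(m - 6)/(2*m - 5)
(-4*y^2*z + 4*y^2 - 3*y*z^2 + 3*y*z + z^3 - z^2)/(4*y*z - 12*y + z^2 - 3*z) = (-4*y^2*z + 4*y^2 - 3*y*z^2 + 3*y*z + z^3 - z^2)/(4*y*z - 12*y + z^2 - 3*z)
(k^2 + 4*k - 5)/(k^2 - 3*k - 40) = (k - 1)/(k - 8)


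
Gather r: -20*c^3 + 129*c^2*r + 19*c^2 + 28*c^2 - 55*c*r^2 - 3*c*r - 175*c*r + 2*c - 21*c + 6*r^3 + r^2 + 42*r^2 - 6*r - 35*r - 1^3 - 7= -20*c^3 + 47*c^2 - 19*c + 6*r^3 + r^2*(43 - 55*c) + r*(129*c^2 - 178*c - 41) - 8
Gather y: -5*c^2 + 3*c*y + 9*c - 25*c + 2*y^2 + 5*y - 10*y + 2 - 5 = -5*c^2 - 16*c + 2*y^2 + y*(3*c - 5) - 3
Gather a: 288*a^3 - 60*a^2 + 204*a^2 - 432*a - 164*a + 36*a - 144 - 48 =288*a^3 + 144*a^2 - 560*a - 192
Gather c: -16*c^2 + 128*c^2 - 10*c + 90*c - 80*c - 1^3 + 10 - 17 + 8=112*c^2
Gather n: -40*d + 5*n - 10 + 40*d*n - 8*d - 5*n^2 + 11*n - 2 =-48*d - 5*n^2 + n*(40*d + 16) - 12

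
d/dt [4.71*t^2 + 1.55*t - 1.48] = 9.42*t + 1.55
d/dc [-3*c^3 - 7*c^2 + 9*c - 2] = -9*c^2 - 14*c + 9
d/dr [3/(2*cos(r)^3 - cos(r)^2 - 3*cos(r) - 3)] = 12*(-2*cos(r) + 3*cos(2*r))*sin(r)/(3*cos(r) + cos(2*r) - cos(3*r) + 7)^2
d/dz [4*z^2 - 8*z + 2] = 8*z - 8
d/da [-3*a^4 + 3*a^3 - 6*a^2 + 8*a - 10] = -12*a^3 + 9*a^2 - 12*a + 8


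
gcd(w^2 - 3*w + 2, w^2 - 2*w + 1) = w - 1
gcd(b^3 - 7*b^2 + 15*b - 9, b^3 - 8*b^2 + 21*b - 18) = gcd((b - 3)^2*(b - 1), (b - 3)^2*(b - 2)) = b^2 - 6*b + 9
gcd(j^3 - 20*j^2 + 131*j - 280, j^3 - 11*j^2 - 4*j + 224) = j^2 - 15*j + 56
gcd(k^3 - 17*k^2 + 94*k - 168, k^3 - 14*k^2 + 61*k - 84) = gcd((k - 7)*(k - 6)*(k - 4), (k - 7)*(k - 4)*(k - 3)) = k^2 - 11*k + 28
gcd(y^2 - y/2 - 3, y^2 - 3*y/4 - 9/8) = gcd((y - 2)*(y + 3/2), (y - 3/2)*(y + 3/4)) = 1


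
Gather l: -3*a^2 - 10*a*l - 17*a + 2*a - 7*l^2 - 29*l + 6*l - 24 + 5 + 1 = -3*a^2 - 15*a - 7*l^2 + l*(-10*a - 23) - 18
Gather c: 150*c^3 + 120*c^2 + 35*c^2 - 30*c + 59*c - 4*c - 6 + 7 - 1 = 150*c^3 + 155*c^2 + 25*c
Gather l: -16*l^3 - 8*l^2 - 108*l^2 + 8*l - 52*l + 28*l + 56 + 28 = -16*l^3 - 116*l^2 - 16*l + 84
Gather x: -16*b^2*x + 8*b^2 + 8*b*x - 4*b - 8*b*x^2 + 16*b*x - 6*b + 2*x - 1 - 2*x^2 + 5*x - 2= 8*b^2 - 10*b + x^2*(-8*b - 2) + x*(-16*b^2 + 24*b + 7) - 3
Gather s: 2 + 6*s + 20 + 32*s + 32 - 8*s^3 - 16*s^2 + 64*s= -8*s^3 - 16*s^2 + 102*s + 54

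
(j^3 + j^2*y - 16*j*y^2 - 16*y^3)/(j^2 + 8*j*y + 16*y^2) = (j^2 - 3*j*y - 4*y^2)/(j + 4*y)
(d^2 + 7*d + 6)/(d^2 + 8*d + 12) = (d + 1)/(d + 2)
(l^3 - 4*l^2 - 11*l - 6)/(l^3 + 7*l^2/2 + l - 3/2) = 2*(l^2 - 5*l - 6)/(2*l^2 + 5*l - 3)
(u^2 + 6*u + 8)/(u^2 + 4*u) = (u + 2)/u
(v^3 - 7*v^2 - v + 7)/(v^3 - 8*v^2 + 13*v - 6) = (v^2 - 6*v - 7)/(v^2 - 7*v + 6)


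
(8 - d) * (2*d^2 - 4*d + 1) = -2*d^3 + 20*d^2 - 33*d + 8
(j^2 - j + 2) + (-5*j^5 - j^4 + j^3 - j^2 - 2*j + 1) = -5*j^5 - j^4 + j^3 - 3*j + 3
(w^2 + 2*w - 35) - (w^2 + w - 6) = w - 29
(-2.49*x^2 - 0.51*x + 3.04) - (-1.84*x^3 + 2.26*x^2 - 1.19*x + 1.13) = 1.84*x^3 - 4.75*x^2 + 0.68*x + 1.91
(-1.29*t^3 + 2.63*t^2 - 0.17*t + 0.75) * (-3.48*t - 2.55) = 4.4892*t^4 - 5.8629*t^3 - 6.1149*t^2 - 2.1765*t - 1.9125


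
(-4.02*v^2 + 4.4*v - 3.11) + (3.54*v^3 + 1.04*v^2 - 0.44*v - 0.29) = 3.54*v^3 - 2.98*v^2 + 3.96*v - 3.4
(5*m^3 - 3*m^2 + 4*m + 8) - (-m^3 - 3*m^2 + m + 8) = 6*m^3 + 3*m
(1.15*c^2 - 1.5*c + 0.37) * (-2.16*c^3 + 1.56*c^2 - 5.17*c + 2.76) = -2.484*c^5 + 5.034*c^4 - 9.0847*c^3 + 11.5062*c^2 - 6.0529*c + 1.0212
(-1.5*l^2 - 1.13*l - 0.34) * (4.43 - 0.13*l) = 0.195*l^3 - 6.4981*l^2 - 4.9617*l - 1.5062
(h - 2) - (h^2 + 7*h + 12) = -h^2 - 6*h - 14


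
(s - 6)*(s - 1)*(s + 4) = s^3 - 3*s^2 - 22*s + 24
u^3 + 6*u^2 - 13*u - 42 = (u - 3)*(u + 2)*(u + 7)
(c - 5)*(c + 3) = c^2 - 2*c - 15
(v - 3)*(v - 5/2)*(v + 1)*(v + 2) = v^4 - 5*v^3/2 - 7*v^2 + 23*v/2 + 15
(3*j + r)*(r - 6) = 3*j*r - 18*j + r^2 - 6*r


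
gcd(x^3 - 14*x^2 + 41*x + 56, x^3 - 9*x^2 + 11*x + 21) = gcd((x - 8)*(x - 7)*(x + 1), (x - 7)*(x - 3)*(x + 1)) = x^2 - 6*x - 7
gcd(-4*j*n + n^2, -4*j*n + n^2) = 4*j*n - n^2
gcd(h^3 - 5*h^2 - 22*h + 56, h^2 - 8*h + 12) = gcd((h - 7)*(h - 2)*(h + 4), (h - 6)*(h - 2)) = h - 2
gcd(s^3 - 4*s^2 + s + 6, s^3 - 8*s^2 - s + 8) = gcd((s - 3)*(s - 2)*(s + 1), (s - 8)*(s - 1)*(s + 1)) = s + 1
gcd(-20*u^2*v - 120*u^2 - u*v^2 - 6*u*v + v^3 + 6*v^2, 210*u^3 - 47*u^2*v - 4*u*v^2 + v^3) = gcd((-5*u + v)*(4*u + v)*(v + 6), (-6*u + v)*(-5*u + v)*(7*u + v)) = 5*u - v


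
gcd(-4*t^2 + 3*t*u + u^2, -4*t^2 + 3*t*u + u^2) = 4*t^2 - 3*t*u - u^2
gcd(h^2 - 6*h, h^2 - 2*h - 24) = h - 6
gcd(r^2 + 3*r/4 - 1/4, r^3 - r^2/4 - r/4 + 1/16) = r - 1/4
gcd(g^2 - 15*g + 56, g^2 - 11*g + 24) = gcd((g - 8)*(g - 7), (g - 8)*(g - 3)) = g - 8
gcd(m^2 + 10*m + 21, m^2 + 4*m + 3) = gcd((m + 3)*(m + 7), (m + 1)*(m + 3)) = m + 3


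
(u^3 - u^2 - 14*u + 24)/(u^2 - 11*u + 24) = (u^2 + 2*u - 8)/(u - 8)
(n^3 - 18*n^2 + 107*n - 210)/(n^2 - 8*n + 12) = (n^2 - 12*n + 35)/(n - 2)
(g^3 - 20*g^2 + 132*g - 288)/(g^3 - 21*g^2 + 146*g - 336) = (g - 6)/(g - 7)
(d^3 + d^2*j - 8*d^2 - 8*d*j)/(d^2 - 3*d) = (d^2 + d*j - 8*d - 8*j)/(d - 3)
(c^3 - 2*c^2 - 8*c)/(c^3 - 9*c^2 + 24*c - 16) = c*(c + 2)/(c^2 - 5*c + 4)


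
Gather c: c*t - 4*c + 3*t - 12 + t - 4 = c*(t - 4) + 4*t - 16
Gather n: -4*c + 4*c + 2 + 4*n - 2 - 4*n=0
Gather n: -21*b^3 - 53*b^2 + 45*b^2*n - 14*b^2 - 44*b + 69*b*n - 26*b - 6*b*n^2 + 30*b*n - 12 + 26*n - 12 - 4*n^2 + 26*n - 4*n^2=-21*b^3 - 67*b^2 - 70*b + n^2*(-6*b - 8) + n*(45*b^2 + 99*b + 52) - 24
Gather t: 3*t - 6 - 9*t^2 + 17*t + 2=-9*t^2 + 20*t - 4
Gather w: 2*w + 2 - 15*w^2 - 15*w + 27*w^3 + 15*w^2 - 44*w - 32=27*w^3 - 57*w - 30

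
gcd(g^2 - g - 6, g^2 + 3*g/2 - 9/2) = 1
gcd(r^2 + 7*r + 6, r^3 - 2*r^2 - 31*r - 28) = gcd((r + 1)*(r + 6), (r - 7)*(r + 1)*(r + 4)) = r + 1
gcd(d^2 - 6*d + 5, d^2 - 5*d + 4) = d - 1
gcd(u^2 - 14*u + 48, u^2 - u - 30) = u - 6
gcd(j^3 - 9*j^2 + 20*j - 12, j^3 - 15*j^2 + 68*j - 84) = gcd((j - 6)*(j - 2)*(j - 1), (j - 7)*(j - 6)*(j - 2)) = j^2 - 8*j + 12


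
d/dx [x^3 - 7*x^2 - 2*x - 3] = 3*x^2 - 14*x - 2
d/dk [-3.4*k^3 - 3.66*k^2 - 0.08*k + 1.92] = -10.2*k^2 - 7.32*k - 0.08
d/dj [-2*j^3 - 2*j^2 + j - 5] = -6*j^2 - 4*j + 1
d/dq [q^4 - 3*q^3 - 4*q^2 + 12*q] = 4*q^3 - 9*q^2 - 8*q + 12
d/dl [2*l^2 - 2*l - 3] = 4*l - 2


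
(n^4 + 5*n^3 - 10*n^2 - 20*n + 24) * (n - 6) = n^5 - n^4 - 40*n^3 + 40*n^2 + 144*n - 144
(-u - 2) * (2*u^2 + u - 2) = -2*u^3 - 5*u^2 + 4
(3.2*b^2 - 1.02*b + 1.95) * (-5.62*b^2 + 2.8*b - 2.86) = -17.984*b^4 + 14.6924*b^3 - 22.967*b^2 + 8.3772*b - 5.577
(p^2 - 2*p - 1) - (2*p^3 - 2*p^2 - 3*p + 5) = -2*p^3 + 3*p^2 + p - 6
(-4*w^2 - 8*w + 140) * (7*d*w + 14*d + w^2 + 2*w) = -28*d*w^3 - 112*d*w^2 + 868*d*w + 1960*d - 4*w^4 - 16*w^3 + 124*w^2 + 280*w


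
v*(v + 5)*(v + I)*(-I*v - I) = -I*v^4 + v^3 - 6*I*v^3 + 6*v^2 - 5*I*v^2 + 5*v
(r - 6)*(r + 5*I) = r^2 - 6*r + 5*I*r - 30*I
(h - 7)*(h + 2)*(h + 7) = h^3 + 2*h^2 - 49*h - 98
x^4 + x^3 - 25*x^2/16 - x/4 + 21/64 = (x - 3/4)*(x - 1/2)*(x + 1/2)*(x + 7/4)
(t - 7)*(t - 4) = t^2 - 11*t + 28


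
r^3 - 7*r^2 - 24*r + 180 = (r - 6)^2*(r + 5)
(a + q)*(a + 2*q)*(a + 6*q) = a^3 + 9*a^2*q + 20*a*q^2 + 12*q^3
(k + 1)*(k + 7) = k^2 + 8*k + 7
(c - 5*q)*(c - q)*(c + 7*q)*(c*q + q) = c^4*q + c^3*q^2 + c^3*q - 37*c^2*q^3 + c^2*q^2 + 35*c*q^4 - 37*c*q^3 + 35*q^4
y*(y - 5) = y^2 - 5*y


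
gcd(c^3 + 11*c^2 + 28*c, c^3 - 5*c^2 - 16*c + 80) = c + 4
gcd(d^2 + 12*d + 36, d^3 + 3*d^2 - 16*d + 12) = d + 6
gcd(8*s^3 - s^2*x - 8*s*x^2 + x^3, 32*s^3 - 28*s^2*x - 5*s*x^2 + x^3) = 8*s^2 - 9*s*x + x^2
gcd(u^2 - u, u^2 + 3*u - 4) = u - 1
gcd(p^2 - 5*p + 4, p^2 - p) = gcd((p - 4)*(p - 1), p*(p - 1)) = p - 1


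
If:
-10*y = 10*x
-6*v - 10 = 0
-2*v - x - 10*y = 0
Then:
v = -5/3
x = -10/27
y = 10/27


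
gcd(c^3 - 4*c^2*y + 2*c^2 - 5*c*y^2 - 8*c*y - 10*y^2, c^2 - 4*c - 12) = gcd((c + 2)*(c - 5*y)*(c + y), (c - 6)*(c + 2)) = c + 2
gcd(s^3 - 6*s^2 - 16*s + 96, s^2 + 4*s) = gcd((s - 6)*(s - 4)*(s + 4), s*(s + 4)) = s + 4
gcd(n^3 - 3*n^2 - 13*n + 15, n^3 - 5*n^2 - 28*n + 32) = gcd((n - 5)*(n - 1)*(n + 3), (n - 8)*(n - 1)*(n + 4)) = n - 1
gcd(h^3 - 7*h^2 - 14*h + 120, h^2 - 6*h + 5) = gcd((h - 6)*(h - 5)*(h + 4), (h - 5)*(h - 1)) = h - 5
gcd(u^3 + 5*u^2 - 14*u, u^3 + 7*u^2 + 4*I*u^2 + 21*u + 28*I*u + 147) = u + 7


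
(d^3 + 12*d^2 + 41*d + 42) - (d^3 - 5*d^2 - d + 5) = 17*d^2 + 42*d + 37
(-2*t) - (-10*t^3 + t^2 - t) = 10*t^3 - t^2 - t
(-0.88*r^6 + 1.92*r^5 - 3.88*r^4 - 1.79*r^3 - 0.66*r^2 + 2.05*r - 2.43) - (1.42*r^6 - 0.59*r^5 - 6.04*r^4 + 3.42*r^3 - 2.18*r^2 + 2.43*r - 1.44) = -2.3*r^6 + 2.51*r^5 + 2.16*r^4 - 5.21*r^3 + 1.52*r^2 - 0.38*r - 0.99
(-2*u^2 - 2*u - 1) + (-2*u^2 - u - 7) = -4*u^2 - 3*u - 8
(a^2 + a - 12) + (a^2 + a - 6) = 2*a^2 + 2*a - 18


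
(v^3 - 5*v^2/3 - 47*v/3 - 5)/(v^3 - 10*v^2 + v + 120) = (v + 1/3)/(v - 8)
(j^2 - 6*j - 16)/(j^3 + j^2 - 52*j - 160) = (j + 2)/(j^2 + 9*j + 20)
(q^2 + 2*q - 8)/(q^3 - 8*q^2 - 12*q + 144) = (q - 2)/(q^2 - 12*q + 36)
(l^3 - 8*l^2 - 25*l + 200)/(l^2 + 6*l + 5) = (l^2 - 13*l + 40)/(l + 1)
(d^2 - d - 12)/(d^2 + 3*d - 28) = (d + 3)/(d + 7)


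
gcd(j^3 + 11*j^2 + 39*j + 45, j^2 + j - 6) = j + 3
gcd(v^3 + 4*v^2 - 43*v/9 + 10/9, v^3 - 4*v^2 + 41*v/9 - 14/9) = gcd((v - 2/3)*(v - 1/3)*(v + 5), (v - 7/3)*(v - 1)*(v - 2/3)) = v - 2/3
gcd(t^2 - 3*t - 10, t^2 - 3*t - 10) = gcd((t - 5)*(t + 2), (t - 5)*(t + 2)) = t^2 - 3*t - 10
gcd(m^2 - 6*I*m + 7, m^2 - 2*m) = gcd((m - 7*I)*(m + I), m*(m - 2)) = 1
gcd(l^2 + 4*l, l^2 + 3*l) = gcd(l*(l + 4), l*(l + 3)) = l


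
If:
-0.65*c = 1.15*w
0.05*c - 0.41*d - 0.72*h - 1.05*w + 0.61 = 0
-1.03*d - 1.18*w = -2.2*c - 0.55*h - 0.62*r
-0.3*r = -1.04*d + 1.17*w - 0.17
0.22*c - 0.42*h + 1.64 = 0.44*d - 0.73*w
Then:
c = -2.44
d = 13.30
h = -8.91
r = 41.29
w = 1.38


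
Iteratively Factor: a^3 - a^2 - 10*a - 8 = (a + 2)*(a^2 - 3*a - 4) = (a - 4)*(a + 2)*(a + 1)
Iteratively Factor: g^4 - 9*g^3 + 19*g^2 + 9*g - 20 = (g - 5)*(g^3 - 4*g^2 - g + 4) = (g - 5)*(g - 4)*(g^2 - 1) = (g - 5)*(g - 4)*(g - 1)*(g + 1)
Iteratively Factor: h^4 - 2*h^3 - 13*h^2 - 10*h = (h + 1)*(h^3 - 3*h^2 - 10*h) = h*(h + 1)*(h^2 - 3*h - 10) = h*(h + 1)*(h + 2)*(h - 5)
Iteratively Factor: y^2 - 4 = (y + 2)*(y - 2)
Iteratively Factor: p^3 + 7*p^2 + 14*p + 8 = (p + 2)*(p^2 + 5*p + 4) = (p + 1)*(p + 2)*(p + 4)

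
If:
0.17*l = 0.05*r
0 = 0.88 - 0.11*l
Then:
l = 8.00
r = 27.20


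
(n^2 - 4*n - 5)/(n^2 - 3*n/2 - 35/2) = 2*(n + 1)/(2*n + 7)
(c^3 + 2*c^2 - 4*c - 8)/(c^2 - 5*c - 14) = (c^2 - 4)/(c - 7)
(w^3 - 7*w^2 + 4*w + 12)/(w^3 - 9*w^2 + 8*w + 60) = (w^2 - w - 2)/(w^2 - 3*w - 10)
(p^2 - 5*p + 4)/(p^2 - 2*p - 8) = (p - 1)/(p + 2)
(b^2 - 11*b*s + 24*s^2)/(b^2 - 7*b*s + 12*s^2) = (-b + 8*s)/(-b + 4*s)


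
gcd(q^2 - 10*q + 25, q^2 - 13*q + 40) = q - 5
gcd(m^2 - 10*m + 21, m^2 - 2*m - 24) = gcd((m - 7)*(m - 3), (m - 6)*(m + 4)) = 1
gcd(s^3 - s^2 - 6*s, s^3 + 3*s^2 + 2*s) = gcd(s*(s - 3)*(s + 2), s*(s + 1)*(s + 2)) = s^2 + 2*s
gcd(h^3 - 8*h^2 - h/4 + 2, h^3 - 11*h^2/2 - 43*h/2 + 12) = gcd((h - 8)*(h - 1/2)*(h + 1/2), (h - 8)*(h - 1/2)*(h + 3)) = h^2 - 17*h/2 + 4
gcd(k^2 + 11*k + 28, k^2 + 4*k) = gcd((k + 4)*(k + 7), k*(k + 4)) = k + 4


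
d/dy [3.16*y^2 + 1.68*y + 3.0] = 6.32*y + 1.68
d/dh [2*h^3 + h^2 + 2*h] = 6*h^2 + 2*h + 2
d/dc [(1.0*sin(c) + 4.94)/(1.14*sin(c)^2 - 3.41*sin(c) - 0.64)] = (-1.14*sin(c)^2 - 11.2632*sin(c) + 16.2054)*cos(c)/(1.2996*sin(c)^4 - 7.7748*sin(c)^3 + 10.1689*sin(c)^2 + 4.3648*sin(c) + 0.4096)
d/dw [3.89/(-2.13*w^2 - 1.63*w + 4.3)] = (16.5714*w + 6.3407)/(2.13*w^2 + 1.63*w - 4.3)^2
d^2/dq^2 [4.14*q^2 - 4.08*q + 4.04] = 8.28000000000000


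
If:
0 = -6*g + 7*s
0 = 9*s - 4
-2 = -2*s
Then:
No Solution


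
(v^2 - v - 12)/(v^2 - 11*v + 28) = (v + 3)/(v - 7)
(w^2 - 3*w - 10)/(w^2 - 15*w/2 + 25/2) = 2*(w + 2)/(2*w - 5)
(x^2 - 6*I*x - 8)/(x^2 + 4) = (x - 4*I)/(x + 2*I)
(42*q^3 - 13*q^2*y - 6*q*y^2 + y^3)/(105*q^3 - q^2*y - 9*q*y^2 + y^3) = (-2*q + y)/(-5*q + y)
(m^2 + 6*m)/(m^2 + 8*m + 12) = m/(m + 2)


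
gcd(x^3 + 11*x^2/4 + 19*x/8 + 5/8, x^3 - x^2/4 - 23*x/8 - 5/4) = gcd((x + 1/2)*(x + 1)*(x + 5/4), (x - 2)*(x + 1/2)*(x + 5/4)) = x^2 + 7*x/4 + 5/8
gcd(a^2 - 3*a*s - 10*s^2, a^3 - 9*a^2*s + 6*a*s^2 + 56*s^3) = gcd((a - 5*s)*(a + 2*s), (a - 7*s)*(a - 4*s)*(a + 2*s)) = a + 2*s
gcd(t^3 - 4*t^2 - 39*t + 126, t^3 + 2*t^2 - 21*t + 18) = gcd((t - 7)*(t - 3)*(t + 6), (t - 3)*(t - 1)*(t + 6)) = t^2 + 3*t - 18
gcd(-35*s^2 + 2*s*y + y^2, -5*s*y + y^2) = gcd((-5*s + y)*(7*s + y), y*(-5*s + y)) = -5*s + y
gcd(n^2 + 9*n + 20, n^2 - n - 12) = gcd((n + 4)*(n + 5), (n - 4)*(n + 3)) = 1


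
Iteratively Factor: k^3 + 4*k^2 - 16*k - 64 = (k - 4)*(k^2 + 8*k + 16) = (k - 4)*(k + 4)*(k + 4)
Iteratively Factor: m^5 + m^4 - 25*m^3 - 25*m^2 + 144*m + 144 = (m - 3)*(m^4 + 4*m^3 - 13*m^2 - 64*m - 48) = (m - 3)*(m + 3)*(m^3 + m^2 - 16*m - 16) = (m - 3)*(m + 3)*(m + 4)*(m^2 - 3*m - 4) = (m - 4)*(m - 3)*(m + 3)*(m + 4)*(m + 1)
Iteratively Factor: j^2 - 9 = (j + 3)*(j - 3)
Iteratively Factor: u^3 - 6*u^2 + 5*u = (u - 5)*(u^2 - u) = u*(u - 5)*(u - 1)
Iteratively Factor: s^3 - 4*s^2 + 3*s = (s)*(s^2 - 4*s + 3) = s*(s - 1)*(s - 3)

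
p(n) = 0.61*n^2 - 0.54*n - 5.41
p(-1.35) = -3.57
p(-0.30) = -5.19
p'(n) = 1.22*n - 0.54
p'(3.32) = 3.51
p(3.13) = -1.12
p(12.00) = 75.95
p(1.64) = -4.65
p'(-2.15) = -3.16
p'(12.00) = 14.10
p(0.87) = -5.42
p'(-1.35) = -2.19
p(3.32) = -0.48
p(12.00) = 75.95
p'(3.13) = 3.28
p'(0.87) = 0.52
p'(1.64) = 1.46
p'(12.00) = 14.10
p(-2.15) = -1.43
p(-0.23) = -5.25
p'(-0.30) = -0.91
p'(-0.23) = -0.82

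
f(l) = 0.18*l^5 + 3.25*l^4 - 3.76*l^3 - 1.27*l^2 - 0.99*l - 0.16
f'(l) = 0.9*l^4 + 13.0*l^3 - 11.28*l^2 - 2.54*l - 0.99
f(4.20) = 941.25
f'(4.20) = 1032.56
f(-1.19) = 11.64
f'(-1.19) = -34.04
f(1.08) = -2.76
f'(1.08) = 0.71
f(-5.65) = 2918.58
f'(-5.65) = -1774.29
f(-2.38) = 136.22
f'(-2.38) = -205.22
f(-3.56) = 576.00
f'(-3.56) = -576.88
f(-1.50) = 26.24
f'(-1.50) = -61.88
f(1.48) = 0.28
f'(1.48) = 17.00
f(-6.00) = 3584.54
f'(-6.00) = -2033.43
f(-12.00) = 28928.36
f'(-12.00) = -5396.43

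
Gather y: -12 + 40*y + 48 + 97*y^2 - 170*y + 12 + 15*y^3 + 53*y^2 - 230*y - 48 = 15*y^3 + 150*y^2 - 360*y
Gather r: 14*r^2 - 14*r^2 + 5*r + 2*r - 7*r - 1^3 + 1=0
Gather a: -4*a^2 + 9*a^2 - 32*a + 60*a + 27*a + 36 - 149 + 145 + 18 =5*a^2 + 55*a + 50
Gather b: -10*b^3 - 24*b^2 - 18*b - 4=-10*b^3 - 24*b^2 - 18*b - 4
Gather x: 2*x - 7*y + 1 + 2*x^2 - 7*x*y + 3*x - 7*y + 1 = 2*x^2 + x*(5 - 7*y) - 14*y + 2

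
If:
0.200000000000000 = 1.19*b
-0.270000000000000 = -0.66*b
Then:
No Solution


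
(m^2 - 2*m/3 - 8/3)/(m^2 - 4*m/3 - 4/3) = (3*m + 4)/(3*m + 2)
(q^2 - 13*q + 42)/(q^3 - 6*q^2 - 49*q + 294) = 1/(q + 7)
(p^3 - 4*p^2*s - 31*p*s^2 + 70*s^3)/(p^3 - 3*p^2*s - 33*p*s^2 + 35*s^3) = (p - 2*s)/(p - s)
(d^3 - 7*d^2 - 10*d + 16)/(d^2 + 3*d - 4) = (d^2 - 6*d - 16)/(d + 4)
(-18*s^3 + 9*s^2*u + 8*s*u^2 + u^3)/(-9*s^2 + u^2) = (6*s^2 - 5*s*u - u^2)/(3*s - u)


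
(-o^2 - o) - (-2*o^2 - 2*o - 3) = o^2 + o + 3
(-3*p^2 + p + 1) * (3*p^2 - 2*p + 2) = -9*p^4 + 9*p^3 - 5*p^2 + 2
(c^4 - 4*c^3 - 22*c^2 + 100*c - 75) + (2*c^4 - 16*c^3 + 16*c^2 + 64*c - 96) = 3*c^4 - 20*c^3 - 6*c^2 + 164*c - 171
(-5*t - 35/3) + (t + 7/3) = -4*t - 28/3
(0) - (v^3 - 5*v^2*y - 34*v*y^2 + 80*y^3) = -v^3 + 5*v^2*y + 34*v*y^2 - 80*y^3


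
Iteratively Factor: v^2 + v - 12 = (v - 3)*(v + 4)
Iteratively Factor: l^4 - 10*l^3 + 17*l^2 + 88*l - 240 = (l - 5)*(l^3 - 5*l^2 - 8*l + 48) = (l - 5)*(l - 4)*(l^2 - l - 12) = (l - 5)*(l - 4)*(l + 3)*(l - 4)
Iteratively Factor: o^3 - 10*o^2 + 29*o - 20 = (o - 5)*(o^2 - 5*o + 4) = (o - 5)*(o - 1)*(o - 4)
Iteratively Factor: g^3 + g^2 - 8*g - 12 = (g + 2)*(g^2 - g - 6) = (g - 3)*(g + 2)*(g + 2)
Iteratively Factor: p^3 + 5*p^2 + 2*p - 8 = (p - 1)*(p^2 + 6*p + 8) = (p - 1)*(p + 2)*(p + 4)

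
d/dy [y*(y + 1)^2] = (y + 1)*(3*y + 1)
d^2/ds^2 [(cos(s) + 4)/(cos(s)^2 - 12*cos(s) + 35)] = (-9*(1 - cos(2*s))^2*cos(s)/4 - 7*(1 - cos(2*s))^2 - 6271*cos(s)/2 - 234*cos(2*s) + 87*cos(3*s) + cos(5*s)/2 + 1506)/((cos(s) - 7)^3*(cos(s) - 5)^3)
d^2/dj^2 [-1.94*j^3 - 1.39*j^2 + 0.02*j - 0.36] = -11.64*j - 2.78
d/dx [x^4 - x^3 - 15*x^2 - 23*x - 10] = 4*x^3 - 3*x^2 - 30*x - 23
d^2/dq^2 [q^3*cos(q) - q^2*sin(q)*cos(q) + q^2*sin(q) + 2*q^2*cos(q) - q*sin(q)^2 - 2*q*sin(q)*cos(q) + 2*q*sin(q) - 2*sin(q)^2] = -q^3*cos(q) - 7*q^2*sin(q) + 2*q^2*sin(2*q) - 2*q^2*cos(q) + 4*q*sin(2*q) - 6*q*cos(2*q) + 10*sqrt(2)*q*cos(q + pi/4) + 2*sin(q) - 3*sin(2*q) + 8*cos(q) - 8*cos(2*q)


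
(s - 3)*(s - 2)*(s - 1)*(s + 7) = s^4 + s^3 - 31*s^2 + 71*s - 42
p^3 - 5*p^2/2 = p^2*(p - 5/2)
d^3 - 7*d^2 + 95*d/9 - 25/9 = (d - 5)*(d - 5/3)*(d - 1/3)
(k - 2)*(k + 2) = k^2 - 4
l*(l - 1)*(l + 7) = l^3 + 6*l^2 - 7*l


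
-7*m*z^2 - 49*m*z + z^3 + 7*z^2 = z*(-7*m + z)*(z + 7)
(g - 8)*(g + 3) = g^2 - 5*g - 24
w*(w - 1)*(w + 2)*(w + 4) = w^4 + 5*w^3 + 2*w^2 - 8*w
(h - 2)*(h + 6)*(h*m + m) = h^3*m + 5*h^2*m - 8*h*m - 12*m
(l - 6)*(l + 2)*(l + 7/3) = l^3 - 5*l^2/3 - 64*l/3 - 28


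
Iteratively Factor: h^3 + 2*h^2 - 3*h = (h + 3)*(h^2 - h) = h*(h + 3)*(h - 1)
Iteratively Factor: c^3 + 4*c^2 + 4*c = (c + 2)*(c^2 + 2*c) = (c + 2)^2*(c)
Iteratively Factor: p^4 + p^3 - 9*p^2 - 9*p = (p - 3)*(p^3 + 4*p^2 + 3*p) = (p - 3)*(p + 3)*(p^2 + p) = (p - 3)*(p + 1)*(p + 3)*(p)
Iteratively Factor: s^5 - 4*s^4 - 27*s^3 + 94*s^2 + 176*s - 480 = (s - 4)*(s^4 - 27*s^2 - 14*s + 120) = (s - 4)*(s + 3)*(s^3 - 3*s^2 - 18*s + 40) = (s - 4)*(s + 3)*(s + 4)*(s^2 - 7*s + 10) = (s - 5)*(s - 4)*(s + 3)*(s + 4)*(s - 2)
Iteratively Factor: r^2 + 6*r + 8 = (r + 4)*(r + 2)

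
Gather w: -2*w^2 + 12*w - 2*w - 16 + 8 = -2*w^2 + 10*w - 8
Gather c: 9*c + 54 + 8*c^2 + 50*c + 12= 8*c^2 + 59*c + 66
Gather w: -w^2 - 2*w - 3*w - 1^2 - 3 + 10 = -w^2 - 5*w + 6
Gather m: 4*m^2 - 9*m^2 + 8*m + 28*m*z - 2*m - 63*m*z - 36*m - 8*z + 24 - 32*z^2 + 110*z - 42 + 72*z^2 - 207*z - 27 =-5*m^2 + m*(-35*z - 30) + 40*z^2 - 105*z - 45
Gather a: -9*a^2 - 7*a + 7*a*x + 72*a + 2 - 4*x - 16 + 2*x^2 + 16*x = -9*a^2 + a*(7*x + 65) + 2*x^2 + 12*x - 14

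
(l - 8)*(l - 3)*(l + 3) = l^3 - 8*l^2 - 9*l + 72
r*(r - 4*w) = r^2 - 4*r*w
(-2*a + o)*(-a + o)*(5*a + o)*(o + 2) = 10*a^3*o + 20*a^3 - 13*a^2*o^2 - 26*a^2*o + 2*a*o^3 + 4*a*o^2 + o^4 + 2*o^3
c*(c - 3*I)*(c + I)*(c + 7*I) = c^4 + 5*I*c^3 + 17*c^2 + 21*I*c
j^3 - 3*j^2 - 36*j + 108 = (j - 6)*(j - 3)*(j + 6)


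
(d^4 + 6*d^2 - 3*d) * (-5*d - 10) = -5*d^5 - 10*d^4 - 30*d^3 - 45*d^2 + 30*d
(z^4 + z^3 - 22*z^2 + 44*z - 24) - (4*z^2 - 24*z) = z^4 + z^3 - 26*z^2 + 68*z - 24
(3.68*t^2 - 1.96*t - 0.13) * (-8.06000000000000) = -29.6608*t^2 + 15.7976*t + 1.0478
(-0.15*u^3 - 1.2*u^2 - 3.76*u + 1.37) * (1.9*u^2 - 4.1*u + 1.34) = -0.285*u^5 - 1.665*u^4 - 2.425*u^3 + 16.411*u^2 - 10.6554*u + 1.8358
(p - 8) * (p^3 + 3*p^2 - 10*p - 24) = p^4 - 5*p^3 - 34*p^2 + 56*p + 192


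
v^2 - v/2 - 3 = (v - 2)*(v + 3/2)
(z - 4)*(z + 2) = z^2 - 2*z - 8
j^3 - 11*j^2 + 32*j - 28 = (j - 7)*(j - 2)^2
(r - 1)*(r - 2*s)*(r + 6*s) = r^3 + 4*r^2*s - r^2 - 12*r*s^2 - 4*r*s + 12*s^2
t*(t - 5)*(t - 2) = t^3 - 7*t^2 + 10*t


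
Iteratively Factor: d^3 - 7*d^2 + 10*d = (d - 5)*(d^2 - 2*d) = (d - 5)*(d - 2)*(d)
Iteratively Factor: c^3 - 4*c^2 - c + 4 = (c - 4)*(c^2 - 1) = (c - 4)*(c + 1)*(c - 1)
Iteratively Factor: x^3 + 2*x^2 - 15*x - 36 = (x + 3)*(x^2 - x - 12) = (x - 4)*(x + 3)*(x + 3)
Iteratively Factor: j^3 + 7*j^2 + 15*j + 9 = (j + 1)*(j^2 + 6*j + 9) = (j + 1)*(j + 3)*(j + 3)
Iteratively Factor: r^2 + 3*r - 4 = (r + 4)*(r - 1)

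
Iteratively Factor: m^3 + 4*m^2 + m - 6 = (m + 3)*(m^2 + m - 2) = (m - 1)*(m + 3)*(m + 2)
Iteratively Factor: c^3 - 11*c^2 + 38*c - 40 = (c - 4)*(c^2 - 7*c + 10) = (c - 4)*(c - 2)*(c - 5)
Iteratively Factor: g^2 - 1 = (g - 1)*(g + 1)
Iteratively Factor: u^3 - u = (u)*(u^2 - 1) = u*(u + 1)*(u - 1)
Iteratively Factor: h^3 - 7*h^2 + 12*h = (h - 4)*(h^2 - 3*h) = h*(h - 4)*(h - 3)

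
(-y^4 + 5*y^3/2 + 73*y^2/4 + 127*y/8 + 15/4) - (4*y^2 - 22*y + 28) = -y^4 + 5*y^3/2 + 57*y^2/4 + 303*y/8 - 97/4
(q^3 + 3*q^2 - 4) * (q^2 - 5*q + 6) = q^5 - 2*q^4 - 9*q^3 + 14*q^2 + 20*q - 24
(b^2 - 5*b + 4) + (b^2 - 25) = 2*b^2 - 5*b - 21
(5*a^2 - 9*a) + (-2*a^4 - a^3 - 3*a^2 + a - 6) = -2*a^4 - a^3 + 2*a^2 - 8*a - 6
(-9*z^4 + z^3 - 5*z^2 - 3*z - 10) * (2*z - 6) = -18*z^5 + 56*z^4 - 16*z^3 + 24*z^2 - 2*z + 60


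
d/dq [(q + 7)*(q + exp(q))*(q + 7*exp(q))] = (q + 7)*(q + exp(q))*(7*exp(q) + 1) + (q + 7)*(q + 7*exp(q))*(exp(q) + 1) + (q + exp(q))*(q + 7*exp(q))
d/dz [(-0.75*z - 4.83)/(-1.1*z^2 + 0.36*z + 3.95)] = (0.825*z^2 - 0.27*z - (0.75*z + 4.83)*(2.2*z - 0.36) - 2.9625)/(-1.1*z^2 + 0.36*z + 3.95)^2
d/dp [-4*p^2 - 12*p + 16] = -8*p - 12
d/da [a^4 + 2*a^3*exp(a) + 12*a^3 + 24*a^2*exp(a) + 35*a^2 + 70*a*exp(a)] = 2*a^3*exp(a) + 4*a^3 + 30*a^2*exp(a) + 36*a^2 + 118*a*exp(a) + 70*a + 70*exp(a)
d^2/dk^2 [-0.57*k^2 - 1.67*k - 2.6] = -1.14000000000000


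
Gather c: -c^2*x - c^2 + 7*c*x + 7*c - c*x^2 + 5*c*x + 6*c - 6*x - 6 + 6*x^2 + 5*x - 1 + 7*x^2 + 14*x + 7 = c^2*(-x - 1) + c*(-x^2 + 12*x + 13) + 13*x^2 + 13*x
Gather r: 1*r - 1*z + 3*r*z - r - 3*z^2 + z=3*r*z - 3*z^2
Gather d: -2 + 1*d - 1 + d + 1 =2*d - 2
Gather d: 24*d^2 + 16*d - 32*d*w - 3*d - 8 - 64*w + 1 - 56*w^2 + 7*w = 24*d^2 + d*(13 - 32*w) - 56*w^2 - 57*w - 7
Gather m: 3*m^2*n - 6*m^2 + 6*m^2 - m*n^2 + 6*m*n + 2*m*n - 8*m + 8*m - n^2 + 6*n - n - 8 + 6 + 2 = 3*m^2*n + m*(-n^2 + 8*n) - n^2 + 5*n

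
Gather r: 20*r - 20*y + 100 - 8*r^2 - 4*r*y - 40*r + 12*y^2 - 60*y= -8*r^2 + r*(-4*y - 20) + 12*y^2 - 80*y + 100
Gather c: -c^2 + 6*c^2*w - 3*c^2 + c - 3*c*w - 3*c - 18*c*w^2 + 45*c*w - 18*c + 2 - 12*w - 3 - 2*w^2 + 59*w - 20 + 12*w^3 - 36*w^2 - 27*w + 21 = c^2*(6*w - 4) + c*(-18*w^2 + 42*w - 20) + 12*w^3 - 38*w^2 + 20*w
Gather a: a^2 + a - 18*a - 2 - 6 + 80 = a^2 - 17*a + 72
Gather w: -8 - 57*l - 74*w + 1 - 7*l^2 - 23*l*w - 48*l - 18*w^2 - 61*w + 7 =-7*l^2 - 105*l - 18*w^2 + w*(-23*l - 135)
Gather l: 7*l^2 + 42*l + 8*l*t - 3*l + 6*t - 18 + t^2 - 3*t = 7*l^2 + l*(8*t + 39) + t^2 + 3*t - 18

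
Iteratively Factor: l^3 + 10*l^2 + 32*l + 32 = (l + 4)*(l^2 + 6*l + 8) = (l + 4)^2*(l + 2)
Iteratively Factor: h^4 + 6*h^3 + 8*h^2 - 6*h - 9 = (h - 1)*(h^3 + 7*h^2 + 15*h + 9) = (h - 1)*(h + 3)*(h^2 + 4*h + 3) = (h - 1)*(h + 1)*(h + 3)*(h + 3)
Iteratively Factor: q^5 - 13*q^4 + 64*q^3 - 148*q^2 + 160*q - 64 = (q - 4)*(q^4 - 9*q^3 + 28*q^2 - 36*q + 16) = (q - 4)*(q - 2)*(q^3 - 7*q^2 + 14*q - 8) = (q - 4)*(q - 2)^2*(q^2 - 5*q + 4) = (q - 4)^2*(q - 2)^2*(q - 1)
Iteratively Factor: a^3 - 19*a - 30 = (a + 2)*(a^2 - 2*a - 15) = (a - 5)*(a + 2)*(a + 3)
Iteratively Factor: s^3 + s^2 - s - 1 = (s + 1)*(s^2 - 1) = (s - 1)*(s + 1)*(s + 1)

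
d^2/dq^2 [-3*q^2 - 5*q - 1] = -6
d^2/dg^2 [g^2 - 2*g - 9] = 2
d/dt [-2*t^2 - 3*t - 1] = -4*t - 3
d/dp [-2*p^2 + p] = 1 - 4*p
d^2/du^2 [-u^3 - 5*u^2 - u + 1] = -6*u - 10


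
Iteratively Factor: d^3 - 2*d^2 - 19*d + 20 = (d + 4)*(d^2 - 6*d + 5) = (d - 1)*(d + 4)*(d - 5)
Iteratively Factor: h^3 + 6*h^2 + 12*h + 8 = (h + 2)*(h^2 + 4*h + 4) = (h + 2)^2*(h + 2)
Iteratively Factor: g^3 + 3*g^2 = (g + 3)*(g^2) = g*(g + 3)*(g)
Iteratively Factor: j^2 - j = (j)*(j - 1)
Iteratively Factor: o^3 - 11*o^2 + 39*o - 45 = (o - 3)*(o^2 - 8*o + 15) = (o - 5)*(o - 3)*(o - 3)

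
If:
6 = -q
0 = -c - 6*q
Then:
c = 36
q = -6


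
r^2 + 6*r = r*(r + 6)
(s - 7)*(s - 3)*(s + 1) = s^3 - 9*s^2 + 11*s + 21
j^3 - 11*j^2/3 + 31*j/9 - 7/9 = (j - 7/3)*(j - 1)*(j - 1/3)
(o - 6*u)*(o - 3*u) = o^2 - 9*o*u + 18*u^2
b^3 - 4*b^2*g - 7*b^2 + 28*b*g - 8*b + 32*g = (b - 8)*(b + 1)*(b - 4*g)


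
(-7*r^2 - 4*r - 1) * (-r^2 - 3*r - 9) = 7*r^4 + 25*r^3 + 76*r^2 + 39*r + 9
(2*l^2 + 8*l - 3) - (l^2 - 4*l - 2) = l^2 + 12*l - 1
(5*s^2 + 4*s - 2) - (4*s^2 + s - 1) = s^2 + 3*s - 1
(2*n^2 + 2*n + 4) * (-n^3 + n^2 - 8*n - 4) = -2*n^5 - 18*n^3 - 20*n^2 - 40*n - 16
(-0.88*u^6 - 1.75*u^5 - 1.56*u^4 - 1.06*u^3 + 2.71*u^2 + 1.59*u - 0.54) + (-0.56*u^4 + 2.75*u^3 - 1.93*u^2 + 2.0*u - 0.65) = -0.88*u^6 - 1.75*u^5 - 2.12*u^4 + 1.69*u^3 + 0.78*u^2 + 3.59*u - 1.19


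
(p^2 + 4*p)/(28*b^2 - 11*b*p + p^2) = p*(p + 4)/(28*b^2 - 11*b*p + p^2)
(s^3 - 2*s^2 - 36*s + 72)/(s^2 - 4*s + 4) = (s^2 - 36)/(s - 2)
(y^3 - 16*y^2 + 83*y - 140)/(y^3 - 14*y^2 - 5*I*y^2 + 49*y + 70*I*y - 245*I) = (y^2 - 9*y + 20)/(y^2 - y*(7 + 5*I) + 35*I)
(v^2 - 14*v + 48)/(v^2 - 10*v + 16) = (v - 6)/(v - 2)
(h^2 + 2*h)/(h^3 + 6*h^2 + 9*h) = (h + 2)/(h^2 + 6*h + 9)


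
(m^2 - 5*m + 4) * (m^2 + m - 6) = m^4 - 4*m^3 - 7*m^2 + 34*m - 24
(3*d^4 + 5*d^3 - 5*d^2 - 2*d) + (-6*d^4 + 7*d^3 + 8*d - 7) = -3*d^4 + 12*d^3 - 5*d^2 + 6*d - 7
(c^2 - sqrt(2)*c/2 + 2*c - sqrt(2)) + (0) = c^2 - sqrt(2)*c/2 + 2*c - sqrt(2)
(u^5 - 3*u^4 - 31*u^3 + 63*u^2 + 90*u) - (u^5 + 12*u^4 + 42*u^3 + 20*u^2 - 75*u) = -15*u^4 - 73*u^3 + 43*u^2 + 165*u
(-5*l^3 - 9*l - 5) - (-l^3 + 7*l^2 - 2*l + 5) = -4*l^3 - 7*l^2 - 7*l - 10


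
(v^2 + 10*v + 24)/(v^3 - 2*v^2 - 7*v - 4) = (v^2 + 10*v + 24)/(v^3 - 2*v^2 - 7*v - 4)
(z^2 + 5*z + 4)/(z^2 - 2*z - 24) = (z + 1)/(z - 6)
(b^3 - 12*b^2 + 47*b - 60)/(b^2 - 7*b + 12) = b - 5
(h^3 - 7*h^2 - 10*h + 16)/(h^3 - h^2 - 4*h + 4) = (h - 8)/(h - 2)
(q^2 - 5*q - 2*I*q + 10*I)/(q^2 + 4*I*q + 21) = (q^2 - 5*q - 2*I*q + 10*I)/(q^2 + 4*I*q + 21)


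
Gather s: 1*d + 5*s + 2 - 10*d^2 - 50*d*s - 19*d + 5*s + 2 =-10*d^2 - 18*d + s*(10 - 50*d) + 4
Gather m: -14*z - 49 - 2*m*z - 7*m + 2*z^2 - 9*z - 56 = m*(-2*z - 7) + 2*z^2 - 23*z - 105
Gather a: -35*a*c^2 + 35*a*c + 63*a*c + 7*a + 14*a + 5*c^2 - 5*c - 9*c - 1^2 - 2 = a*(-35*c^2 + 98*c + 21) + 5*c^2 - 14*c - 3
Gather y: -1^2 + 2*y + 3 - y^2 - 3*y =-y^2 - y + 2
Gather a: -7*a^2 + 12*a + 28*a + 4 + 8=-7*a^2 + 40*a + 12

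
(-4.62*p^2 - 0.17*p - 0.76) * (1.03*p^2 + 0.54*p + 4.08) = -4.7586*p^4 - 2.6699*p^3 - 19.7242*p^2 - 1.104*p - 3.1008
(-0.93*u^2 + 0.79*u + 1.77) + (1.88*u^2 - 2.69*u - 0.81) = 0.95*u^2 - 1.9*u + 0.96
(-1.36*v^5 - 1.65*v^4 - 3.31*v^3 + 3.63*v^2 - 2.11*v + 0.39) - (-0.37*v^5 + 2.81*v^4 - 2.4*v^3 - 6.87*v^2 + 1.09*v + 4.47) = -0.99*v^5 - 4.46*v^4 - 0.91*v^3 + 10.5*v^2 - 3.2*v - 4.08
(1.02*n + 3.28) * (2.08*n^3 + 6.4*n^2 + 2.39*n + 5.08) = 2.1216*n^4 + 13.3504*n^3 + 23.4298*n^2 + 13.0208*n + 16.6624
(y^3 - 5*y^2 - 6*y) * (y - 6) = y^4 - 11*y^3 + 24*y^2 + 36*y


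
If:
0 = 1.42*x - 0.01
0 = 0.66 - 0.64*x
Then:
No Solution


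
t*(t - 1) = t^2 - t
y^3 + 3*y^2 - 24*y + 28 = (y - 2)^2*(y + 7)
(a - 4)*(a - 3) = a^2 - 7*a + 12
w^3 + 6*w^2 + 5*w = w*(w + 1)*(w + 5)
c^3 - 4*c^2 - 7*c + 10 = (c - 5)*(c - 1)*(c + 2)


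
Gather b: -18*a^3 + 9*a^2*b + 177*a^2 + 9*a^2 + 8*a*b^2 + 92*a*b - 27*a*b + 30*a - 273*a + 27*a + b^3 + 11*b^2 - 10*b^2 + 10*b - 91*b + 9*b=-18*a^3 + 186*a^2 - 216*a + b^3 + b^2*(8*a + 1) + b*(9*a^2 + 65*a - 72)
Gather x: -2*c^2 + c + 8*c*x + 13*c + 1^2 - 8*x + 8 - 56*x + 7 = -2*c^2 + 14*c + x*(8*c - 64) + 16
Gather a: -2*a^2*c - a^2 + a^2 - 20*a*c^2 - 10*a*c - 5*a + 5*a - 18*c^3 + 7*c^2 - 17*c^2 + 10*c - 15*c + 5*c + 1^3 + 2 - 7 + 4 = -2*a^2*c + a*(-20*c^2 - 10*c) - 18*c^3 - 10*c^2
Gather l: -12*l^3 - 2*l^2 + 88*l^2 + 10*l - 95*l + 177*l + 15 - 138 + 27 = -12*l^3 + 86*l^2 + 92*l - 96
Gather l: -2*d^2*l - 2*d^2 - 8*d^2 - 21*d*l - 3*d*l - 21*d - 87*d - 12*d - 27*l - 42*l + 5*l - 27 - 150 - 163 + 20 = -10*d^2 - 120*d + l*(-2*d^2 - 24*d - 64) - 320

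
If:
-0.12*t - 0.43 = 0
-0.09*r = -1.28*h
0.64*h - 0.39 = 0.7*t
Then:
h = -3.31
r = -47.07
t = -3.58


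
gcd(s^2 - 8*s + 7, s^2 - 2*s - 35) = s - 7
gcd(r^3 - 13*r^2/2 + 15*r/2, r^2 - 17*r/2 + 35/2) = r - 5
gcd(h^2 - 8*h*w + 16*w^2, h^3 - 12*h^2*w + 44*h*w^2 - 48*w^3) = -h + 4*w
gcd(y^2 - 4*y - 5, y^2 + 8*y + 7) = y + 1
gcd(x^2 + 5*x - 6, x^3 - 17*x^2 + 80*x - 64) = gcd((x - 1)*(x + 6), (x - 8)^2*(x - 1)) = x - 1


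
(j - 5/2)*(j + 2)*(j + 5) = j^3 + 9*j^2/2 - 15*j/2 - 25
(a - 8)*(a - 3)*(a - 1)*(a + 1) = a^4 - 11*a^3 + 23*a^2 + 11*a - 24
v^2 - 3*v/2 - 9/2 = (v - 3)*(v + 3/2)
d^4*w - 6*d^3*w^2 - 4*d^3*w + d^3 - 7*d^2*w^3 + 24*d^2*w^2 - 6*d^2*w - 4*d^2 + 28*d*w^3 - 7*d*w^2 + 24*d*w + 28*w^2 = (d - 4)*(d - 7*w)*(d + w)*(d*w + 1)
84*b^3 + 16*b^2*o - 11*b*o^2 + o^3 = (-7*b + o)*(-6*b + o)*(2*b + o)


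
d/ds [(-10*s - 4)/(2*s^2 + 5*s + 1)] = 2*(10*s^2 + 8*s + 5)/(4*s^4 + 20*s^3 + 29*s^2 + 10*s + 1)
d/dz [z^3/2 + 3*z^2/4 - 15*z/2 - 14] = 3*z^2/2 + 3*z/2 - 15/2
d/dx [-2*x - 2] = -2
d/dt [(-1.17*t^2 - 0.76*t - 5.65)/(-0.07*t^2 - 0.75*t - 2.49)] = (0.8243*t^2 + 5.0356*t - 2.3451)/(0.0049*t^4 + 0.105*t^3 + 0.9111*t^2 + 3.735*t + 6.2001)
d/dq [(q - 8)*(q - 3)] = 2*q - 11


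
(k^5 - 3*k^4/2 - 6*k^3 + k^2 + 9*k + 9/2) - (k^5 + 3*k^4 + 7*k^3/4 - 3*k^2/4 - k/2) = -9*k^4/2 - 31*k^3/4 + 7*k^2/4 + 19*k/2 + 9/2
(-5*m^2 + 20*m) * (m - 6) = -5*m^3 + 50*m^2 - 120*m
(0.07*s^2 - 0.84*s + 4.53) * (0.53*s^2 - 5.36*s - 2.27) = 0.0371*s^4 - 0.8204*s^3 + 6.7444*s^2 - 22.374*s - 10.2831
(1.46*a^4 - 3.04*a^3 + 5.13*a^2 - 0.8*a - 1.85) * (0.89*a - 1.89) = 1.2994*a^5 - 5.465*a^4 + 10.3113*a^3 - 10.4077*a^2 - 0.1345*a + 3.4965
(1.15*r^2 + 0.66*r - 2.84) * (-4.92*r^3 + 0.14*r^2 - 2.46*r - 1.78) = -5.658*r^5 - 3.0862*r^4 + 11.2362*r^3 - 4.0682*r^2 + 5.8116*r + 5.0552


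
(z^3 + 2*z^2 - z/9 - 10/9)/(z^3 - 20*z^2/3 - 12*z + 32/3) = (3*z^2 + 8*z + 5)/(3*(z^2 - 6*z - 16))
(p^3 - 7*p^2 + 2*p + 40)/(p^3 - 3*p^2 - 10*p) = (p - 4)/p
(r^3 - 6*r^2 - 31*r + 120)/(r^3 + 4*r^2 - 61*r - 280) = (r - 3)/(r + 7)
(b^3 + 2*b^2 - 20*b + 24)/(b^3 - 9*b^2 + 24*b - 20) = (b + 6)/(b - 5)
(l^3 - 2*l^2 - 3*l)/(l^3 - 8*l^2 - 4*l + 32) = l*(l^2 - 2*l - 3)/(l^3 - 8*l^2 - 4*l + 32)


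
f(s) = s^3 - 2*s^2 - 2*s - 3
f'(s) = 3*s^2 - 4*s - 2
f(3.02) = 0.26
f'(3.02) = 13.28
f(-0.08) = -2.85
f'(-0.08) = -1.66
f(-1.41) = -6.96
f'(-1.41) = 9.60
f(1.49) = -7.11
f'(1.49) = -1.30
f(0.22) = -3.53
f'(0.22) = -2.73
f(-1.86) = -12.63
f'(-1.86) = 15.82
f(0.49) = -4.34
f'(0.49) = -3.24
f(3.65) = 11.68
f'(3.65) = 23.37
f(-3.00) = -42.00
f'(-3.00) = 37.00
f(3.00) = 0.00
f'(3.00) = 13.00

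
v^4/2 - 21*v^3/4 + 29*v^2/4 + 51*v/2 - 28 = (v/2 + 1)*(v - 8)*(v - 7/2)*(v - 1)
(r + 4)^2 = r^2 + 8*r + 16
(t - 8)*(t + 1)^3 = t^4 - 5*t^3 - 21*t^2 - 23*t - 8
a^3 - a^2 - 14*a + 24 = (a - 3)*(a - 2)*(a + 4)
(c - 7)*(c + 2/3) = c^2 - 19*c/3 - 14/3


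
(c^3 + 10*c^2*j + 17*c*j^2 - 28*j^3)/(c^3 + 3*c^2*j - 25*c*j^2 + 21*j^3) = (c + 4*j)/(c - 3*j)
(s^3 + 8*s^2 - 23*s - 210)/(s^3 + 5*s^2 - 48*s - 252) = (s^2 + 2*s - 35)/(s^2 - s - 42)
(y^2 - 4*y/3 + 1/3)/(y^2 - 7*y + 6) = (y - 1/3)/(y - 6)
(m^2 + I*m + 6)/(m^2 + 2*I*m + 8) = (m + 3*I)/(m + 4*I)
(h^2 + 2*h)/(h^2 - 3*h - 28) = h*(h + 2)/(h^2 - 3*h - 28)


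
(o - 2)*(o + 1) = o^2 - o - 2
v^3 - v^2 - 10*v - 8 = (v - 4)*(v + 1)*(v + 2)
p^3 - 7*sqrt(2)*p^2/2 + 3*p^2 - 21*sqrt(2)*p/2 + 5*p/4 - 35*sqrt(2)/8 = (p + 1/2)*(p + 5/2)*(p - 7*sqrt(2)/2)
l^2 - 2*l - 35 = (l - 7)*(l + 5)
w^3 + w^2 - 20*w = w*(w - 4)*(w + 5)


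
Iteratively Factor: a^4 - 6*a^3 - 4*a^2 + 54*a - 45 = (a - 3)*(a^3 - 3*a^2 - 13*a + 15) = (a - 3)*(a + 3)*(a^2 - 6*a + 5) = (a - 5)*(a - 3)*(a + 3)*(a - 1)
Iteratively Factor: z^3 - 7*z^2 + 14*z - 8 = (z - 4)*(z^2 - 3*z + 2) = (z - 4)*(z - 2)*(z - 1)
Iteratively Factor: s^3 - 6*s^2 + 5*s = (s - 1)*(s^2 - 5*s) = (s - 5)*(s - 1)*(s)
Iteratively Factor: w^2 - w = (w)*(w - 1)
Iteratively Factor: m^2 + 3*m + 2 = (m + 1)*(m + 2)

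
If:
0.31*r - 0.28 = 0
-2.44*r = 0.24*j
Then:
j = -9.18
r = 0.90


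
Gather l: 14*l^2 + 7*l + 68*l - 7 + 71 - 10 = 14*l^2 + 75*l + 54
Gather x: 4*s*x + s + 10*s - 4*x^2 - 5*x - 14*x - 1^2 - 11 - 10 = 11*s - 4*x^2 + x*(4*s - 19) - 22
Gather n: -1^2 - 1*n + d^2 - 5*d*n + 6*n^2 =d^2 + 6*n^2 + n*(-5*d - 1) - 1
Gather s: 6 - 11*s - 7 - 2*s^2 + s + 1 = -2*s^2 - 10*s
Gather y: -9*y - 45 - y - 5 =-10*y - 50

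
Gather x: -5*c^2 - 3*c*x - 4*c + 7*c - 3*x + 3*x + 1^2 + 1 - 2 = -5*c^2 - 3*c*x + 3*c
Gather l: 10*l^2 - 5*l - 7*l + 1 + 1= 10*l^2 - 12*l + 2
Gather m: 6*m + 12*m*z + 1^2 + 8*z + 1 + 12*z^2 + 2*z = m*(12*z + 6) + 12*z^2 + 10*z + 2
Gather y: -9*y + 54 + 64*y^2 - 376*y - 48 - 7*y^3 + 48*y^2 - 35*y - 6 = -7*y^3 + 112*y^2 - 420*y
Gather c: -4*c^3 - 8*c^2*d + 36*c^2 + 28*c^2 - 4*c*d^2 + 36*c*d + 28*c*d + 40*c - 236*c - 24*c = -4*c^3 + c^2*(64 - 8*d) + c*(-4*d^2 + 64*d - 220)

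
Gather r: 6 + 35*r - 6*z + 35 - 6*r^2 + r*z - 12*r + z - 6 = -6*r^2 + r*(z + 23) - 5*z + 35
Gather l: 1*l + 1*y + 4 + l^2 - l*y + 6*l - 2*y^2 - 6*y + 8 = l^2 + l*(7 - y) - 2*y^2 - 5*y + 12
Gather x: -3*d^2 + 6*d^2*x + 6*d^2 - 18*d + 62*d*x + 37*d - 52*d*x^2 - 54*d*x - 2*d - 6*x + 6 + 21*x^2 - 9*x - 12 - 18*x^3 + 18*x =3*d^2 + 17*d - 18*x^3 + x^2*(21 - 52*d) + x*(6*d^2 + 8*d + 3) - 6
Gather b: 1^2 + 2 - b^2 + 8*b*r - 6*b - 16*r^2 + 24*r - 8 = -b^2 + b*(8*r - 6) - 16*r^2 + 24*r - 5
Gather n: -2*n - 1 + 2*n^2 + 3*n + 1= 2*n^2 + n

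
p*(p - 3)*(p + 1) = p^3 - 2*p^2 - 3*p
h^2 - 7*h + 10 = (h - 5)*(h - 2)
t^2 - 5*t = t*(t - 5)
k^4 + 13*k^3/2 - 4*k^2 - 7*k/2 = k*(k - 1)*(k + 1/2)*(k + 7)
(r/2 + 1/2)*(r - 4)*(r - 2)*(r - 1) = r^4/2 - 3*r^3 + 7*r^2/2 + 3*r - 4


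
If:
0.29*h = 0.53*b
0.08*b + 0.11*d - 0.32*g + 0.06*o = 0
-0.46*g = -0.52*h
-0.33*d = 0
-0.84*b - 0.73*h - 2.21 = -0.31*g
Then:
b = -1.44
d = 0.00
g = -2.98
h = -2.63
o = -13.96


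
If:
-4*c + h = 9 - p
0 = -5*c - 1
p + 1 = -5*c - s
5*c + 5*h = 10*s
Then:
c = -1/5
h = 81/5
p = -8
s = 8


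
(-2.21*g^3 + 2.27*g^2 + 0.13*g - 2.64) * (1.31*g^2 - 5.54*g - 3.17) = -2.8951*g^5 + 15.2171*g^4 - 5.3998*g^3 - 11.3745*g^2 + 14.2135*g + 8.3688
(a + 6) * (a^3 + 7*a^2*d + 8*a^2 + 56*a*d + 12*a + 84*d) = a^4 + 7*a^3*d + 14*a^3 + 98*a^2*d + 60*a^2 + 420*a*d + 72*a + 504*d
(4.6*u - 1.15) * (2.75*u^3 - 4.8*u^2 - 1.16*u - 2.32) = 12.65*u^4 - 25.2425*u^3 + 0.184*u^2 - 9.338*u + 2.668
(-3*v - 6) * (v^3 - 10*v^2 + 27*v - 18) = -3*v^4 + 24*v^3 - 21*v^2 - 108*v + 108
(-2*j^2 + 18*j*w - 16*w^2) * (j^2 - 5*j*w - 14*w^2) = -2*j^4 + 28*j^3*w - 78*j^2*w^2 - 172*j*w^3 + 224*w^4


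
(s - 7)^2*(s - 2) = s^3 - 16*s^2 + 77*s - 98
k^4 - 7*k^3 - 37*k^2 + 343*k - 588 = (k - 7)*(k - 4)*(k - 3)*(k + 7)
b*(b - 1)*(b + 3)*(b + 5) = b^4 + 7*b^3 + 7*b^2 - 15*b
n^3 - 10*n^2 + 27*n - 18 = (n - 6)*(n - 3)*(n - 1)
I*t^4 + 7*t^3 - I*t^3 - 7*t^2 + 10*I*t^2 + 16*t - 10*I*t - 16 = (t - 1)*(t - 8*I)*(t + 2*I)*(I*t + 1)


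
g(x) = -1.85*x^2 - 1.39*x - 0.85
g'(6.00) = -23.59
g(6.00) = -75.79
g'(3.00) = -12.49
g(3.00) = -21.67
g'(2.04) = -8.94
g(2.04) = -11.38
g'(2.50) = -10.64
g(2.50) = -15.89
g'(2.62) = -11.08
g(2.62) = -17.19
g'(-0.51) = 0.50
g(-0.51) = -0.62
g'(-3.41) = 11.23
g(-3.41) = -17.62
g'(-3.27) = 10.71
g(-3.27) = -16.09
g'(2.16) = -9.38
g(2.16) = -12.48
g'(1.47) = -6.83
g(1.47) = -6.89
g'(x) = -3.7*x - 1.39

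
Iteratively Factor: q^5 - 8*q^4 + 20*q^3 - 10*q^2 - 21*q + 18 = (q - 3)*(q^4 - 5*q^3 + 5*q^2 + 5*q - 6) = (q - 3)*(q - 1)*(q^3 - 4*q^2 + q + 6) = (q - 3)^2*(q - 1)*(q^2 - q - 2) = (q - 3)^2*(q - 1)*(q + 1)*(q - 2)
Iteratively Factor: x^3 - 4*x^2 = (x)*(x^2 - 4*x) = x*(x - 4)*(x)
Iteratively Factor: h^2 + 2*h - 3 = (h + 3)*(h - 1)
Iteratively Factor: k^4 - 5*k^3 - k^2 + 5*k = (k - 5)*(k^3 - k) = (k - 5)*(k - 1)*(k^2 + k) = k*(k - 5)*(k - 1)*(k + 1)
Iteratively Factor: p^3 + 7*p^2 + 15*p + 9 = (p + 3)*(p^2 + 4*p + 3) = (p + 1)*(p + 3)*(p + 3)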